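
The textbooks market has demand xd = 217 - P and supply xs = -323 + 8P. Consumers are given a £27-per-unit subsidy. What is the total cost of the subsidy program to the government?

Pre-subsidy: 217 - P = -323 + 8P gives P* = 60, x* = 157.
With the rebate, buyers effectively pay Pb = Ps − 27, where Ps is the price sellers receive.
Demand in terms of Ps becomes xd = 217 − 1(Ps − 27) = 244 - Ps. Setting this equal to supply: 244 - Ps = -323 + 8Ps, so Ps = 63.
Buyers pay Pb = 63 − 27 = 36; x' = -323 + 8·63 = 181.
Government outlay = subsidy × quantity = 27 × 181 = 4887.

Government cost = £4887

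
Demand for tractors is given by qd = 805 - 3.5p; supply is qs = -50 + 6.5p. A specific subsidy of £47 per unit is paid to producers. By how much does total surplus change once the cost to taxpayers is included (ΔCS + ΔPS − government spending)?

Pre-subsidy: 805 - 3.5p = -50 + 6.5p gives p* = 85.5, q* = 505.75.
With the subsidy, sellers receive ps = pb + 47 for each unit, where pb is the price buyers pay.
Supply in terms of pb becomes qs = -50 + 6.5(pb + 47) = 255.5 + 6.5pb. Setting this equal to demand: 805 - 3.5pb = 255.5 + 6.5pb, so pb = 54.95.
Sellers receive ps = 54.95 + 47 = 101.95; q' = 805 − 3.5·54.95 = 612.675.
ΔCS = ½(505.75 + 612.675)(85.5 − 54.95) = 17083.941875; ΔPS = ½(505.75 + 612.675)(101.95 − 85.5) = 9199.045625.
Government spending = 47 × 612.675 = 28795.725.
Net change = 17083.941875 + 9199.045625 − 28795.725 = -2512.7375. The loss equals the DWL triangle ½·47·106.925.

Net change in total surplus = -£2512.7375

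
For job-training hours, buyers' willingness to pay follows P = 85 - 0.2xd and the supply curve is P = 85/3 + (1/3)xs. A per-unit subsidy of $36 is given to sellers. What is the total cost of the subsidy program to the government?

Pre-subsidy: 85 - 0.2x = 85/3 + (1/3)x gives x* = 106.25 and P* = 63.75.
With the subsidy, sellers receive Ps = Pb + 36 for each unit, where Pb is the price buyers pay.
On the curves, Pb = 85 - 0.2x and Ps = 85/3 + (1/3)x; the wedge Ps − Pb = 36 gives 85/3 + (1/3)x − (85 - 0.2x) = 36, so x' = 173.75.
Then Pb = 85 − 0.2·173.75 = 50.25 and Ps = 85/3 + (1/3)·173.75 = 86.25.
Government outlay = subsidy × quantity = 36 × 173.75 = 6255.

Government cost = $6255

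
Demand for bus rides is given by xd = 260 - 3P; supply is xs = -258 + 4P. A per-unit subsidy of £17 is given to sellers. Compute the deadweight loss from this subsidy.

Pre-subsidy: 260 - 3P = -258 + 4P gives P* = 74, x* = 38.
With the subsidy, sellers receive Ps = Pb + 17 for each unit, where Pb is the price buyers pay.
Supply in terms of Pb becomes xs = -258 + 4(Pb + 17) = -190 + 4Pb. Setting this equal to demand: 260 - 3Pb = -190 + 4Pb, so Pb = 450/7.
Sellers receive Ps = 450/7 + 17 = 569/7; x' = 260 − 3·(450/7) = 470/7.
The subsidy expands output by 470/7 − 38 = 204/7 past the efficient level; on those units the gap between marginal cost and willingness to pay runs from 0 up to 17.
DWL = ½ × 17 × 204/7 = 1734/7.

Deadweight loss = 1734/7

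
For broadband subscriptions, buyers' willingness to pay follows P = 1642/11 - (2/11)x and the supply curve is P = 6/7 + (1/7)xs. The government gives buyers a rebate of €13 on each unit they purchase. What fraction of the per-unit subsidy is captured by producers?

Producer share = 0.44

Pre-subsidy: 1642/11 - (2/11)x = 6/7 + (1/7)x gives x* = 457.12 and P* = 66.16.
With the rebate, buyers effectively pay Pb = Ps − 13, where Ps is the price sellers receive.
On the curves, Pb = 1642/11 - (2/11)x and Ps = 6/7 + (1/7)x; the wedge Ps − Pb = 13 gives 6/7 + (1/7)x − (1642/11 - (2/11)x) = 13, so x' = 497.16.
Then Pb = 1642/11 − (2/11)·497.16 = 58.88 and Ps = 6/7 + (1/7)·497.16 = 71.88.
Buyers' price falls by P* − Pb = 66.16 − 58.88 = 7.28; sellers' price rises by Ps − P* = 71.88 − 66.16 = 5.72.
So producers capture 5.72/13 = 0.44 of each unit of subsidy.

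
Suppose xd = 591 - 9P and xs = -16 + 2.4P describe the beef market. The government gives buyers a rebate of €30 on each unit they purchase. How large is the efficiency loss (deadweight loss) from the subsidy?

Deadweight loss = 16200/19

Pre-subsidy: 591 - 9P = -16 + 2.4P gives P* = 3035/57, x* = 2124/19.
With the rebate, buyers effectively pay Pb = Ps − 30, where Ps is the price sellers receive.
Demand in terms of Ps becomes xd = 591 − 9(Ps − 30) = 861 - 9Ps. Setting this equal to supply: 861 - 9Ps = -16 + 2.4Ps, so Ps = 4385/57.
Buyers pay Pb = 4385/57 − 30 = 2675/57; x' = -16 + 2.4·(4385/57) = 3204/19.
The subsidy expands output by 3204/19 − 2124/19 = 1080/19 past the efficient level; on those units the gap between marginal cost and willingness to pay runs from 0 up to 30.
DWL = ½ × 30 × 1080/19 = 16200/19.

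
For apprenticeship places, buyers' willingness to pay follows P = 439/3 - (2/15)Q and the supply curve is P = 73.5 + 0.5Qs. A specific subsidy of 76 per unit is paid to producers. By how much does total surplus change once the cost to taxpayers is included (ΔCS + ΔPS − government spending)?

Net change in total surplus = -4560

Pre-subsidy: 439/3 - (2/15)Q = 73.5 + 0.5Q gives Q* = 115 and P* = 131.
With the subsidy, sellers receive Ps = Pb + 76 for each unit, where Pb is the price buyers pay.
On the curves, Pb = 439/3 - (2/15)Q and Ps = 73.5 + 0.5Q; the wedge Ps − Pb = 76 gives 73.5 + 0.5Q − (439/3 - (2/15)Q) = 76, so Q' = 235.
Then Pb = 439/3 − (2/15)·235 = 115 and Ps = 73.5 + 0.5·235 = 191.
ΔCS = ½(115 + 235)(131 − 115) = 2800; ΔPS = ½(115 + 235)(191 − 131) = 10500.
Government spending = 76 × 235 = 17860.
Net change = 2800 + 10500 − 17860 = -4560. The loss equals the DWL triangle ½·76·120.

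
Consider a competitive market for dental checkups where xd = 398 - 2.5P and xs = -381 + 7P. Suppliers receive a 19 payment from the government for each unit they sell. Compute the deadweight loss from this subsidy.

Pre-subsidy: 398 - 2.5P = -381 + 7P gives P* = 82, x* = 193.
With the subsidy, sellers receive Ps = Pb + 19 for each unit, where Pb is the price buyers pay.
Supply in terms of Pb becomes xs = -381 + 7(Pb + 19) = -248 + 7Pb. Setting this equal to demand: 398 - 2.5Pb = -248 + 7Pb, so Pb = 68.
Sellers receive Ps = 68 + 19 = 87; x' = 398 − 2.5·68 = 228.
The subsidy expands output by 228 − 193 = 35 past the efficient level; on those units the gap between marginal cost and willingness to pay runs from 0 up to 19.
DWL = ½ × 19 × 35 = 332.5.

Deadweight loss = 332.5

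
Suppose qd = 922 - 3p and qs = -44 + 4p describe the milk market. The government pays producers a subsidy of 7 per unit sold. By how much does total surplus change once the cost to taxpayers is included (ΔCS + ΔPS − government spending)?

Net change in total surplus = -42

Pre-subsidy: 922 - 3p = -44 + 4p gives p* = 138, q* = 508.
With the subsidy, sellers receive ps = pb + 7 for each unit, where pb is the price buyers pay.
Supply in terms of pb becomes qs = -44 + 4(pb + 7) = -16 + 4pb. Setting this equal to demand: 922 - 3pb = -16 + 4pb, so pb = 134.
Sellers receive ps = 134 + 7 = 141; q' = 922 − 3·134 = 520.
ΔCS = ½(508 + 520)(138 − 134) = 2056; ΔPS = ½(508 + 520)(141 − 138) = 1542.
Government spending = 7 × 520 = 3640.
Net change = 2056 + 1542 − 3640 = -42. The loss equals the DWL triangle ½·7·12.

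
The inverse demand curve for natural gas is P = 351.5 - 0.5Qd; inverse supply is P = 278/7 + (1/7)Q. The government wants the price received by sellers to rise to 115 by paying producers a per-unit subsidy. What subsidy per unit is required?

At a seller price of 115, quantity supplied is -278 + 7·115 = 527.
Buyers absorb 527 only when they pay Pb = 351.5 − 0.5·527 = 88.
s = Ps − Pb = 115 − 88 = 27.

Required subsidy s = 27 per unit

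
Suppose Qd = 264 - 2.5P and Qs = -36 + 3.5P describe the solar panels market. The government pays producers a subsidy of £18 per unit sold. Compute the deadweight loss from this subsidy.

Pre-subsidy: 264 - 2.5P = -36 + 3.5P gives P* = 50, Q* = 139.
With the subsidy, sellers receive Ps = Pb + 18 for each unit, where Pb is the price buyers pay.
Supply in terms of Pb becomes Qs = -36 + 3.5(Pb + 18) = 27 + 3.5Pb. Setting this equal to demand: 264 - 2.5Pb = 27 + 3.5Pb, so Pb = 39.5.
Sellers receive Ps = 39.5 + 18 = 57.5; Q' = 264 − 2.5·39.5 = 165.25.
The subsidy expands output by 165.25 − 139 = 26.25 past the efficient level; on those units the gap between marginal cost and willingness to pay runs from 0 up to 18.
DWL = ½ × 18 × 26.25 = 236.25.

Deadweight loss = £236.25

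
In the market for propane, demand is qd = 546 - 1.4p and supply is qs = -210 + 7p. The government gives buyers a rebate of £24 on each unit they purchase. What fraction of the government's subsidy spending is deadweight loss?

Pre-subsidy: 546 - 1.4p = -210 + 7p gives p* = 90, q* = 420.
With the rebate, buyers effectively pay pb = ps − 24, where ps is the price sellers receive.
Demand in terms of ps becomes qd = 546 − 1.4(ps − 24) = 579.6 - 1.4ps. Setting this equal to supply: 579.6 - 1.4ps = -210 + 7ps, so ps = 94.
Buyers pay pb = 94 − 24 = 70; q' = -210 + 7·94 = 448.
ΔCS = ½(420 + 448)(90 − 70) = 8680; ΔPS = ½(420 + 448)(94 − 90) = 1736.
Government spending = 24 × 448 = 10752.
DWL = ½ × 24 × (448 − 420) = 336; fraction = 336 / 10752 = 0.03125.

DWL / government spending = 0.03125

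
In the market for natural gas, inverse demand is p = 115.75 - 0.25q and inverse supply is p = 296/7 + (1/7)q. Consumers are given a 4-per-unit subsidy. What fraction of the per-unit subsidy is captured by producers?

Producer share = 4/11

Pre-subsidy: 115.75 - 0.25q = 296/7 + (1/7)q gives q* = 187 and p* = 69.
With the rebate, buyers effectively pay pb = ps − 4, where ps is the price sellers receive.
On the curves, pb = 115.75 - 0.25q and ps = 296/7 + (1/7)q; the wedge ps − pb = 4 gives 296/7 + (1/7)q − (115.75 - 0.25q) = 4, so q' = 2169/11.
Then pb = 115.75 − 0.25·(2169/11) = 731/11 and ps = 296/7 + (1/7)·(2169/11) = 775/11.
Buyers' price falls by p* − pb = 69 − 731/11 = 28/11; sellers' price rises by ps − p* = 775/11 − 69 = 16/11.
So producers capture (16/11)/4 = 4/11 of each unit of subsidy.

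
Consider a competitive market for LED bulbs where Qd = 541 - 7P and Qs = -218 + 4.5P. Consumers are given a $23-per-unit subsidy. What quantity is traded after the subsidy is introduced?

Q' = 142

Pre-subsidy: 541 - 7P = -218 + 4.5P gives P* = 66, Q* = 79.
With the rebate, buyers effectively pay Pb = Ps − 23, where Ps is the price sellers receive.
Demand in terms of Ps becomes Qd = 541 − 7(Ps − 23) = 702 - 7Ps. Setting this equal to supply: 702 - 7Ps = -218 + 4.5Ps, so Ps = 80.
Buyers pay Pb = 80 − 23 = 57; Q' = -218 + 4.5·80 = 142.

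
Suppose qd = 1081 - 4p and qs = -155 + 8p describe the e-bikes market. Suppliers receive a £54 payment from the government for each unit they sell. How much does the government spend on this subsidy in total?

Pre-subsidy: 1081 - 4p = -155 + 8p gives p* = 103, q* = 669.
With the subsidy, sellers receive ps = pb + 54 for each unit, where pb is the price buyers pay.
Supply in terms of pb becomes qs = -155 + 8(pb + 54) = 277 + 8pb. Setting this equal to demand: 1081 - 4pb = 277 + 8pb, so pb = 67.
Sellers receive ps = 67 + 54 = 121; q' = 1081 − 4·67 = 813.
Government outlay = subsidy × quantity = 54 × 813 = 43902.

Government cost = £43902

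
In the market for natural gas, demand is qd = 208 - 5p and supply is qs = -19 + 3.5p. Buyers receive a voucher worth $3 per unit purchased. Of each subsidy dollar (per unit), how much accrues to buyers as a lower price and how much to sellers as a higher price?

Buyers gain 21/17 per unit; sellers gain 30/17 per unit

Pre-subsidy: 208 - 5p = -19 + 3.5p gives p* = 454/17, q* = 1266/17.
With the rebate, buyers effectively pay pb = ps − 3, where ps is the price sellers receive.
Demand in terms of ps becomes qd = 208 − 5(ps − 3) = 223 - 5ps. Setting this equal to supply: 223 - 5ps = -19 + 3.5ps, so ps = 484/17.
Buyers pay pb = 484/17 − 3 = 433/17; q' = -19 + 3.5·(484/17) = 1371/17.
Buyers' price falls by p* − pb = 454/17 − 433/17 = 21/17; sellers' price rises by ps − p* = 484/17 − 454/17 = 30/17.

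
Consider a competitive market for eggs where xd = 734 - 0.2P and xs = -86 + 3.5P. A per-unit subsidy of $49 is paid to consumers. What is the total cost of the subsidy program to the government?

Government cost = 1267189/37

Pre-subsidy: 734 - 0.2P = -86 + 3.5P gives P* = 8200/37, x* = 25518/37.
With the rebate, buyers effectively pay Pb = Ps − 49, where Ps is the price sellers receive.
Demand in terms of Ps becomes xd = 734 − 0.2(Ps − 49) = 743.8 - 0.2Ps. Setting this equal to supply: 743.8 - 0.2Ps = -86 + 3.5Ps, so Ps = 8298/37.
Buyers pay Pb = 8298/37 − 49 = 6485/37; x' = -86 + 3.5·(8298/37) = 25861/37.
Government outlay = subsidy × quantity = 49 × 25861/37 = 1267189/37.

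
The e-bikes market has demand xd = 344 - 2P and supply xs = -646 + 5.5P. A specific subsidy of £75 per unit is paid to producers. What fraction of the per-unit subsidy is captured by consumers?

Pre-subsidy: 344 - 2P = -646 + 5.5P gives P* = 132, x* = 80.
With the subsidy, sellers receive Ps = Pb + 75 for each unit, where Pb is the price buyers pay.
Supply in terms of Pb becomes xs = -646 + 5.5(Pb + 75) = -233.5 + 5.5Pb. Setting this equal to demand: 344 - 2Pb = -233.5 + 5.5Pb, so Pb = 77.
Sellers receive Ps = 77 + 75 = 152; x' = 344 − 2·77 = 190.
Buyers' price falls by P* − Pb = 132 − 77 = 55; sellers' price rises by Ps − P* = 152 − 132 = 20.
So consumers capture 55/75 = 11/15 of each unit of subsidy.

Consumer share = 11/15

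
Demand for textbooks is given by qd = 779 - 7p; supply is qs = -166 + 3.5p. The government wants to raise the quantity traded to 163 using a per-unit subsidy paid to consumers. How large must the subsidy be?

At q = 163, invert demand for the buyer price: pb = (779 − 163)/7 = 88; invert supply for the seller price: ps = (163 − (-166))/3.5 = 94.
The subsidy must fill the gap: s = ps − pb = 94 − 88 = 6.

Required subsidy s = 6 per unit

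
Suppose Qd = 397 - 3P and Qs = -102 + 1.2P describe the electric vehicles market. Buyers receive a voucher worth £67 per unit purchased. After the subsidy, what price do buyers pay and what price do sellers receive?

Pre-subsidy: 397 - 3P = -102 + 1.2P gives P* = 2495/21, Q* = 284/7.
With the rebate, buyers effectively pay Pb = Ps − 67, where Ps is the price sellers receive.
Demand in terms of Ps becomes Qd = 397 − 3(Ps − 67) = 598 - 3Ps. Setting this equal to supply: 598 - 3Ps = -102 + 1.2Ps, so Ps = 500/3.
Buyers pay Pb = 500/3 − 67 = 299/3; Q' = -102 + 1.2·(500/3) = 98.

Buyers pay 299/3; sellers receive 500/3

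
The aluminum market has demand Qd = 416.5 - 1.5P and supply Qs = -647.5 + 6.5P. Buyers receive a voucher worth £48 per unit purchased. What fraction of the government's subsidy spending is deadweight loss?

Pre-subsidy: 416.5 - 1.5P = -647.5 + 6.5P gives P* = 133, Q* = 217.
With the rebate, buyers effectively pay Pb = Ps − 48, where Ps is the price sellers receive.
Demand in terms of Ps becomes Qd = 416.5 − 1.5(Ps − 48) = 488.5 - 1.5Ps. Setting this equal to supply: 488.5 - 1.5Ps = -647.5 + 6.5Ps, so Ps = 142.
Buyers pay Pb = 142 − 48 = 94; Q' = -647.5 + 6.5·142 = 275.5.
ΔCS = ½(217 + 275.5)(133 − 94) = 9603.75; ΔPS = ½(217 + 275.5)(142 − 133) = 2216.25.
Government spending = 48 × 275.5 = 13224.
DWL = ½ × 48 × (275.5 − 217) = 1404; fraction = 1404 / 13224 = 117/1102.

DWL / government spending = 117/1102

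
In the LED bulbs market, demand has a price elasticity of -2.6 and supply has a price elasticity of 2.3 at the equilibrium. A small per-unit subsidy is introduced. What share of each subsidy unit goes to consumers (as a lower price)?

For a small subsidy around the equilibrium, the benefit split depends on the relative slopes, which at a point are proportional to the elasticities.
Buyer share = εs/(εs + |εd|) = 2.3/(2.3 + 2.6) = 23/49; seller share = |εd|/(εs + |εd|) = 26/49.

Consumer share = 23/49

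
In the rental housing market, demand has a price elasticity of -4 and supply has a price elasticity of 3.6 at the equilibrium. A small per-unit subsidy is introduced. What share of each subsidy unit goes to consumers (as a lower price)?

Consumer share = 9/19

For a small subsidy around the equilibrium, the benefit split depends on the relative slopes, which at a point are proportional to the elasticities.
Buyer share = εs/(εs + |εd|) = 3.6/(3.6 + 4) = 9/19; seller share = |εd|/(εs + |εd|) = 10/19.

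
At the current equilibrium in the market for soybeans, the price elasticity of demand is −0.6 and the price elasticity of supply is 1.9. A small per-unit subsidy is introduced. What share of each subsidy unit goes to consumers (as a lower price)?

For a small subsidy around the equilibrium, the benefit split depends on the relative slopes, which at a point are proportional to the elasticities.
Buyer share = εs/(εs + |εd|) = 1.9/(1.9 + 0.6) = 0.76; seller share = |εd|/(εs + |εd|) = 0.24.

Consumer share = 0.76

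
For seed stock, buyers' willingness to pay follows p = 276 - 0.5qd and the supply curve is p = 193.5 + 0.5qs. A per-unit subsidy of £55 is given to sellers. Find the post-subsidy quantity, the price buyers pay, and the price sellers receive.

q' = 137.5; buyers pay £207.25; sellers receive £262.25

Pre-subsidy: 276 - 0.5q = 193.5 + 0.5q gives q* = 82.5 and p* = 234.75.
With the subsidy, sellers receive ps = pb + 55 for each unit, where pb is the price buyers pay.
On the curves, pb = 276 - 0.5q and ps = 193.5 + 0.5q; the wedge ps − pb = 55 gives 193.5 + 0.5q − (276 - 0.5q) = 55, so q' = 137.5.
Then pb = 276 − 0.5·137.5 = 207.25 and ps = 193.5 + 0.5·137.5 = 262.25.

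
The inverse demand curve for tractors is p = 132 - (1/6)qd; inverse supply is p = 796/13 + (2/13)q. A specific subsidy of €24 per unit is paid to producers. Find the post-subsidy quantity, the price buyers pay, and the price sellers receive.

Pre-subsidy: 132 - (1/6)q = 796/13 + (2/13)q gives q* = 220.8 and p* = 95.2.
With the subsidy, sellers receive ps = pb + 24 for each unit, where pb is the price buyers pay.
On the curves, pb = 132 - (1/6)q and ps = 796/13 + (2/13)q; the wedge ps − pb = 24 gives 796/13 + (2/13)q − (132 - (1/6)q) = 24, so q' = 295.68.
Then pb = 132 − (1/6)·295.68 = 82.72 and ps = 796/13 + (2/13)·295.68 = 106.72.

q' = 295.68; buyers pay €82.72; sellers receive €106.72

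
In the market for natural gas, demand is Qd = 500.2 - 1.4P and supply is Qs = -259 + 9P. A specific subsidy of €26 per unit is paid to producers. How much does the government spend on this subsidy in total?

Pre-subsidy: 500.2 - 1.4P = -259 + 9P gives P* = 73, Q* = 398.
With the subsidy, sellers receive Ps = Pb + 26 for each unit, where Pb is the price buyers pay.
Supply in terms of Pb becomes Qs = -259 + 9(Pb + 26) = -25 + 9Pb. Setting this equal to demand: 500.2 - 1.4Pb = -25 + 9Pb, so Pb = 50.5.
Sellers receive Ps = 50.5 + 26 = 76.5; Q' = 500.2 − 1.4·50.5 = 429.5.
Government outlay = subsidy × quantity = 26 × 429.5 = 11167.

Government cost = €11167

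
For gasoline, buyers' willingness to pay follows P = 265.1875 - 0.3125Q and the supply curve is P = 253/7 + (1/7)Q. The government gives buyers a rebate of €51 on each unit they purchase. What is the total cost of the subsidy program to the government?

Government cost = €31365

Pre-subsidy: 265.1875 - 0.3125Q = 253/7 + (1/7)Q gives Q* = 503 and P* = 108.
With the rebate, buyers effectively pay Pb = Ps − 51, where Ps is the price sellers receive.
On the curves, Pb = 265.1875 - 0.3125Q and Ps = 253/7 + (1/7)Q; the wedge Ps − Pb = 51 gives 253/7 + (1/7)Q − (265.1875 - 0.3125Q) = 51, so Q' = 615.
Then Pb = 265.1875 − 0.3125·615 = 73 and Ps = 253/7 + (1/7)·615 = 124.
Government outlay = subsidy × quantity = 51 × 615 = 31365.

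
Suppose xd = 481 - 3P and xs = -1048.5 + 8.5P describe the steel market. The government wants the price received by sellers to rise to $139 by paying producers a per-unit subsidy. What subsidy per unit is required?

Required subsidy s = $23 per unit

At a seller price of 139, quantity supplied is -1048.5 + 8.5·139 = 133.
Buyers absorb 133 only when they pay Pb with 481 − 3·Pb = 133, i.e. Pb = 116.
s = Ps − Pb = 139 − 116 = 23.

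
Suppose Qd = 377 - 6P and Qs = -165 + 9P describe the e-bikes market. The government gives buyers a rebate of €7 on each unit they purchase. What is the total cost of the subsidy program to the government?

Pre-subsidy: 377 - 6P = -165 + 9P gives P* = 542/15, Q* = 160.2.
With the rebate, buyers effectively pay Pb = Ps − 7, where Ps is the price sellers receive.
Demand in terms of Ps becomes Qd = 377 − 6(Ps − 7) = 419 - 6Ps. Setting this equal to supply: 419 - 6Ps = -165 + 9Ps, so Ps = 584/15.
Buyers pay Pb = 584/15 − 7 = 479/15; Q' = -165 + 9·(584/15) = 185.4.
Government outlay = subsidy × quantity = 7 × 185.4 = 1297.8.

Government cost = €1297.8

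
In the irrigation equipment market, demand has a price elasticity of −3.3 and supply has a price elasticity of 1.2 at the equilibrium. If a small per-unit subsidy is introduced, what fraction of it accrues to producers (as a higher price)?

Producer share = 11/15

For a small subsidy around the equilibrium, the benefit split depends on the relative slopes, which at a point are proportional to the elasticities.
Buyer share = εs/(εs + |εd|) = 1.2/(1.2 + 3.3) = 4/15; seller share = |εd|/(εs + |εd|) = 11/15.
So producers capture 11/15 of the subsidy.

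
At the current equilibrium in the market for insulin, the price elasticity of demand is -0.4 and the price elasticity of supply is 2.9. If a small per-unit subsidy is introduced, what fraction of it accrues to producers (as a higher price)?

Producer share = 4/33

For a small subsidy around the equilibrium, the benefit split depends on the relative slopes, which at a point are proportional to the elasticities.
Buyer share = εs/(εs + |εd|) = 2.9/(2.9 + 0.4) = 29/33; seller share = |εd|/(εs + |εd|) = 4/33.
So producers capture 4/33 of the subsidy.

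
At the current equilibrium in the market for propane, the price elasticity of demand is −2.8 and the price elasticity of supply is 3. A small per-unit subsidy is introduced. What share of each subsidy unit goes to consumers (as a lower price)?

For a small subsidy around the equilibrium, the benefit split depends on the relative slopes, which at a point are proportional to the elasticities.
Buyer share = εs/(εs + |εd|) = 3/(3 + 2.8) = 15/29; seller share = |εd|/(εs + |εd|) = 14/29.

Consumer share = 15/29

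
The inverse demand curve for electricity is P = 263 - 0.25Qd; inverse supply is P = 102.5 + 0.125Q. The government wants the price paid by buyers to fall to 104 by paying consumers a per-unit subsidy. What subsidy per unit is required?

At a buyer price of 104, quantity demanded is 1052 − 4·104 = 636.
Sellers supply 636 only when they receive Ps = 102.5 + 0.125·636 = 182.
s = Ps − Pb = 182 − 104 = 78.

Required subsidy s = 78 per unit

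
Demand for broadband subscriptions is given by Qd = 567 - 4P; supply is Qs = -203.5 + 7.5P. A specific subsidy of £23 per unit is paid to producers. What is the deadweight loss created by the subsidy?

Deadweight loss = £690

Pre-subsidy: 567 - 4P = -203.5 + 7.5P gives P* = 67, Q* = 299.
With the subsidy, sellers receive Ps = Pb + 23 for each unit, where Pb is the price buyers pay.
Supply in terms of Pb becomes Qs = -203.5 + 7.5(Pb + 23) = -31 + 7.5Pb. Setting this equal to demand: 567 - 4Pb = -31 + 7.5Pb, so Pb = 52.
Sellers receive Ps = 52 + 23 = 75; Q' = 567 − 4·52 = 359.
The subsidy expands output by 359 − 299 = 60 past the efficient level; on those units the gap between marginal cost and willingness to pay runs from 0 up to 23.
DWL = ½ × 23 × 60 = 690.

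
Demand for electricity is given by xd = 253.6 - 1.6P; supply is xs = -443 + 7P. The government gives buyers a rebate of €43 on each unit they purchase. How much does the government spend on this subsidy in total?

Pre-subsidy: 253.6 - 1.6P = -443 + 7P gives P* = 81, x* = 124.
With the rebate, buyers effectively pay Pb = Ps − 43, where Ps is the price sellers receive.
Demand in terms of Ps becomes xd = 253.6 − 1.6(Ps − 43) = 322.4 - 1.6Ps. Setting this equal to supply: 322.4 - 1.6Ps = -443 + 7Ps, so Ps = 89.
Buyers pay Pb = 89 − 43 = 46; x' = -443 + 7·89 = 180.
Government outlay = subsidy × quantity = 43 × 180 = 7740.

Government cost = €7740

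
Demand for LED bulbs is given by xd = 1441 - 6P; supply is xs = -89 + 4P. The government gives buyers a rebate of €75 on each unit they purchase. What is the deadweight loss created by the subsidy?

Pre-subsidy: 1441 - 6P = -89 + 4P gives P* = 153, x* = 523.
With the rebate, buyers effectively pay Pb = Ps − 75, where Ps is the price sellers receive.
Demand in terms of Ps becomes xd = 1441 − 6(Ps − 75) = 1891 - 6Ps. Setting this equal to supply: 1891 - 6Ps = -89 + 4Ps, so Ps = 198.
Buyers pay Pb = 198 − 75 = 123; x' = -89 + 4·198 = 703.
The subsidy expands output by 703 − 523 = 180 past the efficient level; on those units the gap between marginal cost and willingness to pay runs from 0 up to 75.
DWL = ½ × 75 × 180 = 6750.

Deadweight loss = €6750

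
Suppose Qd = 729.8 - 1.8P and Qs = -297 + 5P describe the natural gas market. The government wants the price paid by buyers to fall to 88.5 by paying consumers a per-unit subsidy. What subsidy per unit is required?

Required subsidy s = 85 per unit

At a buyer price of 88.5, quantity demanded is 729.8 − 1.8·88.5 = 570.5.
Sellers supply 570.5 only when they receive Ps with -297 + 5·Ps = 570.5, i.e. Ps = 173.5.
s = Ps − Pb = 173.5 − 88.5 = 85.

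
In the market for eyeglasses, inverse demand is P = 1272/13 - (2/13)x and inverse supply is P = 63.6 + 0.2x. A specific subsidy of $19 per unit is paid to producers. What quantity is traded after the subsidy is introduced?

x' = 3461/23

Pre-subsidy: 1272/13 - (2/13)x = 63.6 + 0.2x gives x* = 2226/23 and P* = 1908/23.
With the subsidy, sellers receive Ps = Pb + 19 for each unit, where Pb is the price buyers pay.
On the curves, Pb = 1272/13 - (2/13)x and Ps = 63.6 + 0.2x; the wedge Ps − Pb = 19 gives 63.6 + 0.2x − (1272/13 - (2/13)x) = 19, so x' = 3461/23.
Then Pb = 1272/13 − (2/13)·(3461/23) = 1718/23 and Ps = 63.6 + 0.2·(3461/23) = 2155/23.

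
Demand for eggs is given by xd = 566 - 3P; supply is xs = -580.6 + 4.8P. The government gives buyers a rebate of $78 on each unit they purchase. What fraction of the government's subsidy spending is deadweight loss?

Pre-subsidy: 566 - 3P = -580.6 + 4.8P gives P* = 147, x* = 125.
With the rebate, buyers effectively pay Pb = Ps − 78, where Ps is the price sellers receive.
Demand in terms of Ps becomes xd = 566 − 3(Ps − 78) = 800 - 3Ps. Setting this equal to supply: 800 - 3Ps = -580.6 + 4.8Ps, so Ps = 177.
Buyers pay Pb = 177 − 78 = 99; x' = -580.6 + 4.8·177 = 269.
ΔCS = ½(125 + 269)(147 − 99) = 9456; ΔPS = ½(125 + 269)(177 − 147) = 5910.
Government spending = 78 × 269 = 20982.
DWL = ½ × 78 × (269 − 125) = 5616; fraction = 5616 / 20982 = 72/269.

DWL / government spending = 72/269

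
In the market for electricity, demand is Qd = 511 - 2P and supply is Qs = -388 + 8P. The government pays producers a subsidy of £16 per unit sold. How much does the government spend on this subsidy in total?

Government cost = £5708.8

Pre-subsidy: 511 - 2P = -388 + 8P gives P* = 89.9, Q* = 331.2.
With the subsidy, sellers receive Ps = Pb + 16 for each unit, where Pb is the price buyers pay.
Supply in terms of Pb becomes Qs = -388 + 8(Pb + 16) = -260 + 8Pb. Setting this equal to demand: 511 - 2Pb = -260 + 8Pb, so Pb = 77.1.
Sellers receive Ps = 77.1 + 16 = 93.1; Q' = 511 − 2·77.1 = 356.8.
Government outlay = subsidy × quantity = 16 × 356.8 = 5708.8.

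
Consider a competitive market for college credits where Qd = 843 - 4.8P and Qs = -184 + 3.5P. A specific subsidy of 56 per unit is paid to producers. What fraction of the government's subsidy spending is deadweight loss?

Pre-subsidy: 843 - 4.8P = -184 + 3.5P gives P* = 10270/83, Q* = 20673/83.
With the subsidy, sellers receive Ps = Pb + 56 for each unit, where Pb is the price buyers pay.
Supply in terms of Pb becomes Qs = -184 + 3.5(Pb + 56) = 12 + 3.5Pb. Setting this equal to demand: 843 - 4.8Pb = 12 + 3.5Pb, so Pb = 8310/83.
Sellers receive Ps = 8310/83 + 56 = 12958/83; Q' = 843 − 4.8·(8310/83) = 30081/83.
ΔCS = ½(20673/83 + 30081/83)(10270/83 − 8310/83) = 49738920/6889; ΔPS = ½(20673/83 + 30081/83)(12958/83 − 10270/83) = 68213376/6889.
Government spending = 56 × 30081/83 = 1684536/83.
DWL = ½ × 56 × (30081/83 − 20673/83) = 263424/83; fraction = (263424/83) / (1684536/83) = 1568/10027.

DWL / government spending = 1568/10027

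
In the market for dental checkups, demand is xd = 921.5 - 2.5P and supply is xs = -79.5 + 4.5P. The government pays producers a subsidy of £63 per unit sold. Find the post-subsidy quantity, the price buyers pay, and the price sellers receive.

Pre-subsidy: 921.5 - 2.5P = -79.5 + 4.5P gives P* = 143, x* = 564.
With the subsidy, sellers receive Ps = Pb + 63 for each unit, where Pb is the price buyers pay.
Supply in terms of Pb becomes xs = -79.5 + 4.5(Pb + 63) = 204 + 4.5Pb. Setting this equal to demand: 921.5 - 2.5Pb = 204 + 4.5Pb, so Pb = 102.5.
Sellers receive Ps = 102.5 + 63 = 165.5; x' = 921.5 − 2.5·102.5 = 665.25.

x' = 665.25; buyers pay £102.5; sellers receive £165.5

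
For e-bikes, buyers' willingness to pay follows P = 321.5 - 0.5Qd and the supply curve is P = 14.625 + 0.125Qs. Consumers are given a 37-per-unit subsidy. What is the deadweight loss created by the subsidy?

Deadweight loss = 1095.2

Pre-subsidy: 321.5 - 0.5Q = 14.625 + 0.125Q gives Q* = 491 and P* = 76.
With the rebate, buyers effectively pay Pb = Ps − 37, where Ps is the price sellers receive.
On the curves, Pb = 321.5 - 0.5Q and Ps = 14.625 + 0.125Q; the wedge Ps − Pb = 37 gives 14.625 + 0.125Q − (321.5 - 0.5Q) = 37, so Q' = 550.2.
Then Pb = 321.5 − 0.5·550.2 = 46.4 and Ps = 14.625 + 0.125·550.2 = 83.4.
The subsidy expands output by 550.2 − 491 = 59.2 past the efficient level; on those units the gap between marginal cost and willingness to pay runs from 0 up to 37.
DWL = ½ × 37 × 59.2 = 1095.2.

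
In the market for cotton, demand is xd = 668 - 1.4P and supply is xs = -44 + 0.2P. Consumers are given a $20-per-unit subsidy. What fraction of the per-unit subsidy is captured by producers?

Producer share = 0.875

Pre-subsidy: 668 - 1.4P = -44 + 0.2P gives P* = 445, x* = 45.
With the rebate, buyers effectively pay Pb = Ps − 20, where Ps is the price sellers receive.
Demand in terms of Ps becomes xd = 668 − 1.4(Ps − 20) = 696 - 1.4Ps. Setting this equal to supply: 696 - 1.4Ps = -44 + 0.2Ps, so Ps = 462.5.
Buyers pay Pb = 462.5 − 20 = 442.5; x' = -44 + 0.2·462.5 = 48.5.
Buyers' price falls by P* − Pb = 445 − 442.5 = 2.5; sellers' price rises by Ps − P* = 462.5 − 445 = 17.5.
So producers capture 17.5/20 = 0.875 of each unit of subsidy.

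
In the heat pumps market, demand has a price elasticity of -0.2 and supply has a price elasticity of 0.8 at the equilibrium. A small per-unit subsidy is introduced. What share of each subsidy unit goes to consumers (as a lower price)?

For a small subsidy around the equilibrium, the benefit split depends on the relative slopes, which at a point are proportional to the elasticities.
Buyer share = εs/(εs + |εd|) = 0.8/(0.8 + 0.2) = 0.8; seller share = |εd|/(εs + |εd|) = 0.2.

Consumer share = 0.8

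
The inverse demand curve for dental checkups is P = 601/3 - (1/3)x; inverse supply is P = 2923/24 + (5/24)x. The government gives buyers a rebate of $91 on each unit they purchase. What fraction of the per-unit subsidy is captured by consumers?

Consumer share = 8/13

Pre-subsidy: 601/3 - (1/3)x = 2923/24 + (5/24)x gives x* = 145 and P* = 152.
With the rebate, buyers effectively pay Pb = Ps − 91, where Ps is the price sellers receive.
On the curves, Pb = 601/3 - (1/3)x and Ps = 2923/24 + (5/24)x; the wedge Ps − Pb = 91 gives 2923/24 + (5/24)x − (601/3 - (1/3)x) = 91, so x' = 313.
Then Pb = 601/3 − (1/3)·313 = 96 and Ps = 2923/24 + (5/24)·313 = 187.
Buyers' price falls by P* − Pb = 152 − 96 = 56; sellers' price rises by Ps − P* = 187 − 152 = 35.
So consumers capture 56/91 = 8/13 of each unit of subsidy.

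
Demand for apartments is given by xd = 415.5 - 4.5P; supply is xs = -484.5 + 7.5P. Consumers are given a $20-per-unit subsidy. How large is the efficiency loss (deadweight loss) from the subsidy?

Deadweight loss = $562.5

Pre-subsidy: 415.5 - 4.5P = -484.5 + 7.5P gives P* = 75, x* = 78.
With the rebate, buyers effectively pay Pb = Ps − 20, where Ps is the price sellers receive.
Demand in terms of Ps becomes xd = 415.5 − 4.5(Ps − 20) = 505.5 - 4.5Ps. Setting this equal to supply: 505.5 - 4.5Ps = -484.5 + 7.5Ps, so Ps = 82.5.
Buyers pay Pb = 82.5 − 20 = 62.5; x' = -484.5 + 7.5·82.5 = 134.25.
The subsidy expands output by 134.25 − 78 = 56.25 past the efficient level; on those units the gap between marginal cost and willingness to pay runs from 0 up to 20.
DWL = ½ × 20 × 56.25 = 562.5.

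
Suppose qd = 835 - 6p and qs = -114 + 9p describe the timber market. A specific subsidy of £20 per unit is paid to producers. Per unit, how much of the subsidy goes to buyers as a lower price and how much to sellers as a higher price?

Buyers gain £12 per unit; sellers gain £8 per unit

Pre-subsidy: 835 - 6p = -114 + 9p gives p* = 949/15, q* = 455.4.
With the subsidy, sellers receive ps = pb + 20 for each unit, where pb is the price buyers pay.
Supply in terms of pb becomes qs = -114 + 9(pb + 20) = 66 + 9pb. Setting this equal to demand: 835 - 6pb = 66 + 9pb, so pb = 769/15.
Sellers receive ps = 769/15 + 20 = 1069/15; q' = 835 − 6·(769/15) = 527.4.
Buyers' price falls by p* − pb = 949/15 − 769/15 = 12; sellers' price rises by ps − p* = 1069/15 − 949/15 = 8.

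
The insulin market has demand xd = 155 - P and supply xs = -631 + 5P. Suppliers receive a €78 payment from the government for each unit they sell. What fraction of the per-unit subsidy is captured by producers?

Producer share = 1/6

Pre-subsidy: 155 - P = -631 + 5P gives P* = 131, x* = 24.
With the subsidy, sellers receive Ps = Pb + 78 for each unit, where Pb is the price buyers pay.
Supply in terms of Pb becomes xs = -631 + 5(Pb + 78) = -241 + 5Pb. Setting this equal to demand: 155 - Pb = -241 + 5Pb, so Pb = 66.
Sellers receive Ps = 66 + 78 = 144; x' = 155 − 1·66 = 89.
Buyers' price falls by P* − Pb = 131 − 66 = 65; sellers' price rises by Ps − P* = 144 − 131 = 13.
So producers capture 13/78 = 1/6 of each unit of subsidy.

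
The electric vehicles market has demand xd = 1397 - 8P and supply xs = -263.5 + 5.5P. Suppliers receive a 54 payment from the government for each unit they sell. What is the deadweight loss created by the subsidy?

Pre-subsidy: 1397 - 8P = -263.5 + 5.5P gives P* = 123, x* = 413.
With the subsidy, sellers receive Ps = Pb + 54 for each unit, where Pb is the price buyers pay.
Supply in terms of Pb becomes xs = -263.5 + 5.5(Pb + 54) = 33.5 + 5.5Pb. Setting this equal to demand: 1397 - 8Pb = 33.5 + 5.5Pb, so Pb = 101.
Sellers receive Ps = 101 + 54 = 155; x' = 1397 − 8·101 = 589.
The subsidy expands output by 589 − 413 = 176 past the efficient level; on those units the gap between marginal cost and willingness to pay runs from 0 up to 54.
DWL = ½ × 54 × 176 = 4752.

Deadweight loss = 4752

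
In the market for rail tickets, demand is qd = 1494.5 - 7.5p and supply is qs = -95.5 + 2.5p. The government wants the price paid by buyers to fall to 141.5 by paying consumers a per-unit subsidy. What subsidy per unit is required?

Required subsidy s = 70 per unit

At a buyer price of 141.5, quantity demanded is 1494.5 − 7.5·141.5 = 433.25.
Sellers supply 433.25 only when they receive ps with -95.5 + 2.5·ps = 433.25, i.e. ps = 211.5.
s = ps − pb = 211.5 − 141.5 = 70.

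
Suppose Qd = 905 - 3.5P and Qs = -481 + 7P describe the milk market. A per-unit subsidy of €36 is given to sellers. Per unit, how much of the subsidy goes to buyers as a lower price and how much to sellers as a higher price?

Buyers gain €24 per unit; sellers gain €12 per unit

Pre-subsidy: 905 - 3.5P = -481 + 7P gives P* = 132, Q* = 443.
With the subsidy, sellers receive Ps = Pb + 36 for each unit, where Pb is the price buyers pay.
Supply in terms of Pb becomes Qs = -481 + 7(Pb + 36) = -229 + 7Pb. Setting this equal to demand: 905 - 3.5Pb = -229 + 7Pb, so Pb = 108.
Sellers receive Ps = 108 + 36 = 144; Q' = 905 − 3.5·108 = 527.
Buyers' price falls by P* − Pb = 132 − 108 = 24; sellers' price rises by Ps − P* = 144 − 132 = 12.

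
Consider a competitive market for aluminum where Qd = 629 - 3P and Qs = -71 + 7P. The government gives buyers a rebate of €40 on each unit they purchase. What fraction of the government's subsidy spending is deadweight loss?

Pre-subsidy: 629 - 3P = -71 + 7P gives P* = 70, Q* = 419.
With the rebate, buyers effectively pay Pb = Ps − 40, where Ps is the price sellers receive.
Demand in terms of Ps becomes Qd = 629 − 3(Ps − 40) = 749 - 3Ps. Setting this equal to supply: 749 - 3Ps = -71 + 7Ps, so Ps = 82.
Buyers pay Pb = 82 − 40 = 42; Q' = -71 + 7·82 = 503.
ΔCS = ½(419 + 503)(70 − 42) = 12908; ΔPS = ½(419 + 503)(82 − 70) = 5532.
Government spending = 40 × 503 = 20120.
DWL = ½ × 40 × (503 − 419) = 1680; fraction = 1680 / 20120 = 42/503.

DWL / government spending = 42/503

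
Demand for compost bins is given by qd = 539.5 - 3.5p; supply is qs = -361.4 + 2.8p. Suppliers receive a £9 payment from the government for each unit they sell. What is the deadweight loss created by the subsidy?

Pre-subsidy: 539.5 - 3.5p = -361.4 + 2.8p gives p* = 143, q* = 39.
With the subsidy, sellers receive ps = pb + 9 for each unit, where pb is the price buyers pay.
Supply in terms of pb becomes qs = -361.4 + 2.8(pb + 9) = -336.2 + 2.8pb. Setting this equal to demand: 539.5 - 3.5pb = -336.2 + 2.8pb, so pb = 139.
Sellers receive ps = 139 + 9 = 148; q' = 539.5 − 3.5·139 = 53.
The subsidy expands output by 53 − 39 = 14 past the efficient level; on those units the gap between marginal cost and willingness to pay runs from 0 up to 9.
DWL = ½ × 9 × 14 = 63.

Deadweight loss = £63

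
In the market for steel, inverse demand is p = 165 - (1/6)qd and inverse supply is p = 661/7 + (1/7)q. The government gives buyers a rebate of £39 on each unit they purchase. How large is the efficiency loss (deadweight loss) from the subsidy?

Deadweight loss = £2457

Pre-subsidy: 165 - (1/6)q = 661/7 + (1/7)q gives q* = 228 and p* = 127.
With the rebate, buyers effectively pay pb = ps − 39, where ps is the price sellers receive.
On the curves, pb = 165 - (1/6)q and ps = 661/7 + (1/7)q; the wedge ps − pb = 39 gives 661/7 + (1/7)q − (165 - (1/6)q) = 39, so q' = 354.
Then pb = 165 − (1/6)·354 = 106 and ps = 661/7 + (1/7)·354 = 145.
The subsidy expands output by 354 − 228 = 126 past the efficient level; on those units the gap between marginal cost and willingness to pay runs from 0 up to 39.
DWL = ½ × 39 × 126 = 2457.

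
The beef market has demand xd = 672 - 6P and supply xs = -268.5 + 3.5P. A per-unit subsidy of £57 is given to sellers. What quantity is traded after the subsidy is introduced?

x' = 204

Pre-subsidy: 672 - 6P = -268.5 + 3.5P gives P* = 99, x* = 78.
With the subsidy, sellers receive Ps = Pb + 57 for each unit, where Pb is the price buyers pay.
Supply in terms of Pb becomes xs = -268.5 + 3.5(Pb + 57) = -69 + 3.5Pb. Setting this equal to demand: 672 - 6Pb = -69 + 3.5Pb, so Pb = 78.
Sellers receive Ps = 78 + 57 = 135; x' = 672 − 6·78 = 204.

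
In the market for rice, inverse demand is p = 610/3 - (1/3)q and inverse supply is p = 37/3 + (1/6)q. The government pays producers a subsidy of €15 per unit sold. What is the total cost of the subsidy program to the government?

Government cost = €6180

Pre-subsidy: 610/3 - (1/3)q = 37/3 + (1/6)q gives q* = 382 and p* = 76.
With the subsidy, sellers receive ps = pb + 15 for each unit, where pb is the price buyers pay.
On the curves, pb = 610/3 - (1/3)q and ps = 37/3 + (1/6)q; the wedge ps − pb = 15 gives 37/3 + (1/6)q − (610/3 - (1/3)q) = 15, so q' = 412.
Then pb = 610/3 − (1/3)·412 = 66 and ps = 37/3 + (1/6)·412 = 81.
Government outlay = subsidy × quantity = 15 × 412 = 6180.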